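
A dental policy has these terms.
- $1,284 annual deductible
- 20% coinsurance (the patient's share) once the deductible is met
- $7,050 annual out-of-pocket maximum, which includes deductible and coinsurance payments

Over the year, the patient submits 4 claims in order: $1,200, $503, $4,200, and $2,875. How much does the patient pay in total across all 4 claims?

$2,782.80

Bill 1, $1,200: entire amount goes to the deductible. Patient owes $1,200 (running OOP $1,200).
Bill 2, $503: $84 finishes the deductible; $419 goes to coinsurance; 20% of $419 = $83.80. Patient pays $167.80; OOP now $1,367.80.
Bill 3, $4,200: 20% coinsurance on $4,200 = $840. Cost to patient: $840. OOP to date $2,207.80.
Bill 4, $2,875: 20% coinsurance on $2,875 = $575. Patient owes $575 (running OOP $2,782.80).
Total paid by the patient: $1,200 + $167.80 + $840 + $575 = $2,782.80.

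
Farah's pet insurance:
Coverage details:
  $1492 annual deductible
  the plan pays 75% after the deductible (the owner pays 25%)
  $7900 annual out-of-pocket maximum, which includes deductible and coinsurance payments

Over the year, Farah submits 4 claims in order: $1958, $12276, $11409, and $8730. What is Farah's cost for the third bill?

Bill 1, $1958: $1492 finishes the deductible; $466 goes to coinsurance; owner's 25% is $116.50. Owner pays $1608.50; OOP now $1608.50.
Bill 2, $12276: 25% coinsurance on $12276 = $3069. Owner pays $3069; OOP now $4677.50.
Bill 3, $11409: deductible met; 25% of $11409 = $2852.25. Owner pays $2852.25; OOP now $7529.75.

$2852.25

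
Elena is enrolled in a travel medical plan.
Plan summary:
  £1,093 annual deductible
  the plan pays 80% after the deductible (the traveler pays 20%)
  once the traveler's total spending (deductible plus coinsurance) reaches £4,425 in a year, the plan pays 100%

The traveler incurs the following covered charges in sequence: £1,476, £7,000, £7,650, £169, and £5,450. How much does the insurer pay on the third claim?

#1 (£1,476): deductible takes £1,093, £383 remains; coinsurance £383 × 20% = £76.60. Cost to traveler: £1,169.60. OOP to date £1,169.60. Plan pays £1,476 − £1,169.60 = £306.40.
#2 (£7,000): deductible already satisfied, so traveler's share is 20% × £7,000 = £1,400. Cost to traveler: £1,400. OOP to date £2,569.60. Insurer: £7,000 − £1,400 = £5,600.
#3 (£7,650): 20% coinsurance on £7,650 = £1,530. Cost to traveler: £1,530. OOP to date £4,099.60. Insurer: £7,650 − £1,530 = £6,120.

£6,120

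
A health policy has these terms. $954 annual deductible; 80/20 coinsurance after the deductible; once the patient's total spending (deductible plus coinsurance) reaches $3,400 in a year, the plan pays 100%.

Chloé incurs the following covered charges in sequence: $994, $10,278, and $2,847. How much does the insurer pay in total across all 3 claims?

Claim 1 ($994): $954 finishes the deductible; $40 goes to coinsurance; 20% of $40 = $8. Patient owes $962 (running OOP $962). Insurer: $994 − $962 = $32.
Claim 2 ($10,278): deductible met; 20% of $10,278 = $2,055.60. Patient owes $2,055.60 (running OOP $3,017.60). Plan pays $10,278 − $2,055.60 = $8,222.40.
Claim 3 ($2,847): 20% coinsurance on $2,847 = $569.40. Adding that to $3,017.60 gives $3,587, past the $3,400 cap; patient pays only $3,400 − $3,017.60 = $382.40. Insurer: $2,847 − $382.40 = $2,464.60.
Insurer total: $32 + $8,222.40 + $2,464.60 = $10,719.

$10,719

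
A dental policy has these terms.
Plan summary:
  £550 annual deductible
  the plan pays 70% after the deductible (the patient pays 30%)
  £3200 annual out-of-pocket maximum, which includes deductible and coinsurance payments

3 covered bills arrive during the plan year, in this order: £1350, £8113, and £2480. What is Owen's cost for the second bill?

£2410

Claim 1 — £1350: £550 finishes the deductible; £800 goes to coinsurance; coinsurance £800 × 30% = £240. Patient pays £790; OOP now £790.
Claim 2 — £8113: 30% coinsurance on £8113 = £2433.90. That would push OOP to £3223.90, over the £3200 cap, so patient pays £3200 − £790 = £2410.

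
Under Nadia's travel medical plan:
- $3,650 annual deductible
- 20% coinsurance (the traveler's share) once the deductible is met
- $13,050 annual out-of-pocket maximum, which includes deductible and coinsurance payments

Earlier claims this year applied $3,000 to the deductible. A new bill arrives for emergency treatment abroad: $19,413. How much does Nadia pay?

$4,402.60

Deductible still to meet: $3,650 − $3,000 = $650.
That leaves $19,413 − $650 = $18,763 for coinsurance.
Coinsurance: $18,763 × 20% = $3,752.60.
Traveler responsibility before any cap: $650 + $3,752.60 = $4,402.60.
Total out-of-pocket so far would be $3,000 + $4,402.60 = $7,402.60, below the $13,050 cap — no reduction.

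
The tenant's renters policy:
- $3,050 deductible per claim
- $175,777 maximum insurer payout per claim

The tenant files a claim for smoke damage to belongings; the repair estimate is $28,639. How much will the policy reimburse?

$25,589

Less the $3,050 deductible: $28,639 − $3,050 = $25,589.
$25,589 is within the $175,777 limit, so the insurer pays $25,589.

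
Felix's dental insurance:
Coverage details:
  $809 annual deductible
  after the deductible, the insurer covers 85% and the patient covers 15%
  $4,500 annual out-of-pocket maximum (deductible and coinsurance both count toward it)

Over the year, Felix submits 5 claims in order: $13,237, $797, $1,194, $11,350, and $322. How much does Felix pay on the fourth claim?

$1,528.15

#1 ($13,237): deductible takes $809, $12,428 remains; coinsurance $12,428 × 15% = $1,864.20. Cost to patient: $2,673.20. OOP to date $2,673.20.
#2 ($797): deductible already satisfied, so patient's share is 15% × $797 = $119.55. Patient owes $119.55 (running OOP $2,792.75).
#3 ($1,194): deductible already satisfied, so patient's share is 15% × $1,194 = $179.10. Cost to patient: $179.10. OOP to date $2,971.85.
#4 ($11,350): deductible met; 15% of $11,350 = $1,702.50. Adding that to $2,971.85 gives $4,674.35, past the $4,500 cap; patient pays only $4,500 − $2,971.85 = $1,528.15.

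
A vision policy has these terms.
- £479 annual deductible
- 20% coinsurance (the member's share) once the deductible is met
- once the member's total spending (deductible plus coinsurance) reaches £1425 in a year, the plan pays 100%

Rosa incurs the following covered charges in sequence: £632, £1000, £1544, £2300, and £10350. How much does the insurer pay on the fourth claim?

£1893.40

Claim 1 (£632): deductible takes £479, £153 remains; member's 20% is £30.60. Member owes £509.60 (running OOP £509.60). Plan pays £632 − £509.60 = £122.40.
Claim 2 (£1000): deductible met; 20% of £1000 = £200. Member owes £200 (running OOP £709.60). Insurer: £1000 − £200 = £800.
Claim 3 (£1544): deductible already satisfied, so member's share is 20% × £1544 = £308.80. Member pays £308.80; OOP now £1018.40. Insurer: £1544 − £308.80 = £1235.20.
Claim 4 (£2300): deductible already satisfied, so member's share is 20% × £2300 = £460. Adding that to £1018.40 gives £1478.40, past the £1425 cap; member pays only £1425 − £1018.40 = £406.60. Plan pays £2300 − £406.60 = £1893.40.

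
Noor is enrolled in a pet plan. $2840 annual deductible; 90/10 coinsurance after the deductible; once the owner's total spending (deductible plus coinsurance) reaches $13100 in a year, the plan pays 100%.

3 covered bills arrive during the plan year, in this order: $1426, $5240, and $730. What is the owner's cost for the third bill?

$73

Claim 1 ($1426): entire amount goes to the deductible. Owner pays $1426; OOP now $1426.
Claim 2 ($5240): deductible takes $1414, $3826 remains; 10% of $3826 = $382.60. Owner owes $1796.60 (running OOP $3222.60).
Claim 3 ($730): 10% coinsurance on $730 = $73. Owner pays $73; OOP now $3295.60.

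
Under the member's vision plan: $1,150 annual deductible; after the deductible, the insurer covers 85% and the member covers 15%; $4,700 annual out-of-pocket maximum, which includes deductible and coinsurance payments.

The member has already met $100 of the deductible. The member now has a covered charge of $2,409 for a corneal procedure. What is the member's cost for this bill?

$100 of the $1,150 deductible is already met, leaving $1,050.
That leaves $2,409 − $1,050 = $1,359 for coinsurance.
15% of $1,359 = $203.85 falls to the member.
Member responsibility before any cap: $1,050 + $203.85 = $1,253.85.
Year-to-date out-of-pocket becomes $100 + $1,253.85 = $1,353.85, still under the $4,700 maximum, so no cap applies.

$1,253.85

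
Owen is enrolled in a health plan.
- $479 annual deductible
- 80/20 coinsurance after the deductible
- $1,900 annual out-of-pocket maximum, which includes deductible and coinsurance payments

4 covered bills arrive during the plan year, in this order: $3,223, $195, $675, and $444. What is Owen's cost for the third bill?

$135

Claim 1 — $3,223: $479 to deductible, leaving $2,744; 20% of $2,744 = $548.80. Patient owes $1,027.80 (running OOP $1,027.80).
Claim 2 — $195: deductible met; 20% of $195 = $39. Patient pays $39; OOP now $1,066.80.
Claim 3 — $675: deductible met; 20% of $675 = $135. Patient owes $135 (running OOP $1,201.80).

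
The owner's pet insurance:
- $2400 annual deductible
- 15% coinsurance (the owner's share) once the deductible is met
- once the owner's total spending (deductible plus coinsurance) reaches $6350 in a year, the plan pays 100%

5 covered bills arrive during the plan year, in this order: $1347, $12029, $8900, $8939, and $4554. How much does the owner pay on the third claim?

Bill 1, $1347: fully absorbed by the deductible. Owner owes $1347 (running OOP $1347).
Bill 2, $12029: $1053 to deductible, leaving $10976; owner's 15% is $1646.40. Cost to owner: $2699.40. OOP to date $4046.40.
Bill 3, $8900: 15% coinsurance on $8900 = $1335. Owner pays $1335; OOP now $5381.40.

$1335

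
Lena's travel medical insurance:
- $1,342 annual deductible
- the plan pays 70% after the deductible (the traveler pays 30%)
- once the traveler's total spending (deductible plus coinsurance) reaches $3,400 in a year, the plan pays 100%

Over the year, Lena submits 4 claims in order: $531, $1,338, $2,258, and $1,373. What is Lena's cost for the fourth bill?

Claim 1 ($531): fully absorbed by the deductible. Traveler pays $531; OOP now $531.
Claim 2 ($1,338): deductible takes $811, $527 remains; 30% of $527 = $158.10. Cost to traveler: $969.10. OOP to date $1,500.10.
Claim 3 ($2,258): deductible already satisfied, so traveler's share is 30% × $2,258 = $677.40. Traveler pays $677.40; OOP now $2,177.50.
Claim 4 ($1,373): deductible met; 30% of $1,373 = $411.90. Traveler pays $411.90; OOP now $2,589.40.

$411.90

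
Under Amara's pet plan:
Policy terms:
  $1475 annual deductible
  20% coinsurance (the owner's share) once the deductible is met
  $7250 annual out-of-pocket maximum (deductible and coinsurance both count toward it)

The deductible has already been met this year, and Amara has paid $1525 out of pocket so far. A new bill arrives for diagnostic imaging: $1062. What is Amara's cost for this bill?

The deductible is already satisfied, so the full bill goes to coinsurance.
20% of $1062 = $212.40 falls to the owner.
Year-to-date out-of-pocket becomes $1525 + $212.40 = $1737.40, still under the $7250 maximum, so no cap applies.

$212.40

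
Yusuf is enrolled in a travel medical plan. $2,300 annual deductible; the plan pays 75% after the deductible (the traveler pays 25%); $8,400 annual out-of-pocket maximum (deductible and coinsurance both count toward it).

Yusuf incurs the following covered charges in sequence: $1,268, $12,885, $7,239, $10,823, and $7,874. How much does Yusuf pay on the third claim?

Claim 1 — $1,268: fully absorbed by the deductible. Traveler owes $1,268 (running OOP $1,268).
Claim 2 — $12,885: deductible takes $1,032, $11,853 remains; traveler's 25% is $2,963.25. Traveler owes $3,995.25 (running OOP $5,263.25).
Claim 3 — $7,239: 25% coinsurance on $7,239 = $1,809.75. Cost to traveler: $1,809.75. OOP to date $7,073.

$1,809.75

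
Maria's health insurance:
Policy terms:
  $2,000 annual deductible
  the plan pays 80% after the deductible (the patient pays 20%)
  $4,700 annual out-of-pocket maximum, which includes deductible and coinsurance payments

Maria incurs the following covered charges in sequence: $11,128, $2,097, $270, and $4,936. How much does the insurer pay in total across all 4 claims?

$13,731

Claim 1 — $11,128: deductible takes $2,000, $9,128 remains; 20% of $9,128 = $1,825.60. Patient owes $3,825.60 (running OOP $3,825.60). Insurer: $11,128 − $3,825.60 = $7,302.40.
Claim 2 — $2,097: 20% coinsurance on $2,097 = $419.40. Cost to patient: $419.40. OOP to date $4,245. Insurer: $2,097 − $419.40 = $1,677.60.
Claim 3 — $270: 20% coinsurance on $270 = $54. Patient pays $54; OOP now $4,299. Plan pays $270 − $54 = $216.
Claim 4 — $4,936: 20% coinsurance on $4,936 = $987.20. Adding that to $4,299 gives $5,286.20, past the $4,700 cap; patient pays only $4,700 − $4,299 = $401. Insurer: $4,936 − $401 = $4,535.
Insurer total = bills − patient's total = $18,431 − $4,700 = $13,731.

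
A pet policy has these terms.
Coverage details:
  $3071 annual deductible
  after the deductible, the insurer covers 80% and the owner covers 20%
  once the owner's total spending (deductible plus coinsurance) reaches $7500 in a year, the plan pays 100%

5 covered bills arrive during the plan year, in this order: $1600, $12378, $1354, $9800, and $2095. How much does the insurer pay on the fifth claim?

Bill 1, $1600: entire amount goes to the deductible. Owner pays $1600; OOP now $1600. Insurer: $1600 − $1600 = $0.
Bill 2, $12378: $1471 finishes the deductible; $10907 goes to coinsurance; owner's 20% is $2181.40. Cost to owner: $3652.40. OOP to date $5252.40. Plan pays $12378 − $3652.40 = $8725.60.
Bill 3, $1354: deductible met; 20% of $1354 = $270.80. Cost to owner: $270.80. OOP to date $5523.20. Plan pays $1354 − $270.80 = $1083.20.
Bill 4, $9800: deductible met; 20% of $9800 = $1960. Owner owes $1960 (running OOP $7483.20). Insurer: $9800 − $1960 = $7840.
Bill 5, $2095: deductible met; 20% of $2095 = $419. Adding that to $7483.20 gives $7902.20, past the $7500 cap; owner pays only $7500 − $7483.20 = $16.80. Plan pays $2095 − $16.80 = $2078.20.

$2078.20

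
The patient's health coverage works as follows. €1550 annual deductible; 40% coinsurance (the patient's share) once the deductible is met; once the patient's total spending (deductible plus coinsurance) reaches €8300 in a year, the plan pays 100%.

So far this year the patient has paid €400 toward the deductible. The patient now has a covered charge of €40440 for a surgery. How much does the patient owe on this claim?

€7900

€400 of the €1550 deductible is already met, leaving €1150.
The remaining €39290 (= €40440 − €1150) moves to coinsurance.
40% of €39290 = €15716 falls to the patient.
So the patient owes €1150 + €15716 = €16866 before any cap.
Year-to-date out-of-pocket would reach €400 + €16866 = €17266, above the €8300 maximum, so the patient pays only €8300 − €400 = €7900.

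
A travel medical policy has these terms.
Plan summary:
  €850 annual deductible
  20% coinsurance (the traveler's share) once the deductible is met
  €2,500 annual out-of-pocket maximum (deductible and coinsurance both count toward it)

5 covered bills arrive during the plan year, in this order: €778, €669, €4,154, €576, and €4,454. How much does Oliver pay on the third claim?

Claim 1 (€778): all of it applies to the deductible. Traveler pays €778; OOP now €778.
Claim 2 (€669): €72 to deductible, leaving €597; 20% of €597 = €119.40. Traveler pays €191.40; OOP now €969.40.
Claim 3 (€4,154): deductible met; 20% of €4,154 = €830.80. Cost to traveler: €830.80. OOP to date €1,800.20.

€830.80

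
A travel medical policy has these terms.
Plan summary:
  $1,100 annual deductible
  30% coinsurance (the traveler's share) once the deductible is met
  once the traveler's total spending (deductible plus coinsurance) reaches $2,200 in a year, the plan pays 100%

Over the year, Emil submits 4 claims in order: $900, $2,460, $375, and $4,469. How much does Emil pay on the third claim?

$112.50

#1 ($900): all of it applies to the deductible. Cost to traveler: $900. OOP to date $900.
#2 ($2,460): deductible takes $200, $2,260 remains; 30% of $2,260 = $678. Traveler owes $878 (running OOP $1,778).
#3 ($375): deductible met; 30% of $375 = $112.50. Traveler pays $112.50; OOP now $1,890.50.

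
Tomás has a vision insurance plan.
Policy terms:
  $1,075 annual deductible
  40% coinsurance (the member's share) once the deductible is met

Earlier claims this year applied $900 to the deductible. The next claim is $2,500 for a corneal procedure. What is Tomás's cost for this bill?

$1,105

$900 of the $1,075 deductible is already met, leaving $175.
That leaves $2,500 − $175 = $2,325 for coinsurance.
40% of $2,325 = $930 falls to the member.
Member responsibility: $175 + $930 = $1,105.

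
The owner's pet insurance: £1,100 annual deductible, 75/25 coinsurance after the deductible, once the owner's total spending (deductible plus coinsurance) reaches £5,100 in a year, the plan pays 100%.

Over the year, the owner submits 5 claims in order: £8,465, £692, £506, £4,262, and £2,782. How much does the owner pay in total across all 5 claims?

Claim 1 (£8,465): deductible takes £1,100, £7,365 remains; coinsurance £7,365 × 25% = £1,841.25. Cost to owner: £2,941.25. OOP to date £2,941.25.
Claim 2 (£692): deductible already satisfied, so owner's share is 25% × £692 = £173. Owner pays £173; OOP now £3,114.25.
Claim 3 (£506): deductible met; 25% of £506 = £126.50. Owner pays £126.50; OOP now £3,240.75.
Claim 4 (£4,262): deductible already satisfied, so owner's share is 25% × £4,262 = £1,065.50. Owner pays £1,065.50; OOP now £4,306.25.
Claim 5 (£2,782): 25% coinsurance on £2,782 = £695.50. Owner pays £695.50; OOP now £5,001.75.
Summing the owner's payments: £2,941.25 + £173 + £126.50 + £1,065.50 + £695.50 = £5,001.75.

£5,001.75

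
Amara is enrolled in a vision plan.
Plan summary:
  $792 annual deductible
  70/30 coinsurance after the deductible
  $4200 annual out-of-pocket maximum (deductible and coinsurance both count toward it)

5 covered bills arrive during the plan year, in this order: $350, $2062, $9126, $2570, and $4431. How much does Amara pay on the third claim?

Claim 1 ($350): fully absorbed by the deductible. Member pays $350; OOP now $350.
Claim 2 ($2062): $442 to deductible, leaving $1620; member's 30% is $486. Member pays $928; OOP now $1278.
Claim 3 ($9126): 30% coinsurance on $9126 = $2737.80. Member owes $2737.80 (running OOP $4015.80).

$2737.80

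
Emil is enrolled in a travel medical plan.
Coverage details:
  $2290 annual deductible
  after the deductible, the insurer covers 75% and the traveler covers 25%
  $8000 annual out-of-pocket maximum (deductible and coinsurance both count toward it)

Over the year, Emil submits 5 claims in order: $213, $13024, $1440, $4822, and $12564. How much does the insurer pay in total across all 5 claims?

Claim 1 ($213): all of it applies to the deductible. Cost to traveler: $213. OOP to date $213. Plan pays $213 − $213 = $0.
Claim 2 ($13024): deductible takes $2077, $10947 remains; coinsurance $10947 × 25% = $2736.75. Traveler pays $4813.75; OOP now $5026.75. Plan pays $13024 − $4813.75 = $8210.25.
Claim 3 ($1440): deductible already satisfied, so traveler's share is 25% × $1440 = $360. Traveler owes $360 (running OOP $5386.75). Plan pays $1440 − $360 = $1080.
Claim 4 ($4822): 25% coinsurance on $4822 = $1205.50. Cost to traveler: $1205.50. OOP to date $6592.25. Insurer: $4822 − $1205.50 = $3616.50.
Claim 5 ($12564): 25% coinsurance on $12564 = $3141. Adding that to $6592.25 gives $9733.25, past the $8000 cap; traveler pays only $8000 − $6592.25 = $1407.75. Plan pays $12564 − $1407.75 = $11156.25.
Insurer total: $0 + $8210.25 + $1080 + $3616.50 + $11156.25 = $24063.

$24063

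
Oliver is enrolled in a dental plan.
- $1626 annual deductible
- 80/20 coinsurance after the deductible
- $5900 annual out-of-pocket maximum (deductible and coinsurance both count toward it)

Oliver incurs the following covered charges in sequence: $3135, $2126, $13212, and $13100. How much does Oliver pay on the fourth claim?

$904.60

Claim 1 — $3135: $1626 finishes the deductible; $1509 goes to coinsurance; 20% of $1509 = $301.80. Cost to patient: $1927.80. OOP to date $1927.80.
Claim 2 — $2126: deductible met; 20% of $2126 = $425.20. Cost to patient: $425.20. OOP to date $2353.
Claim 3 — $13212: 20% coinsurance on $13212 = $2642.40. Patient pays $2642.40; OOP now $4995.40.
Claim 4 — $13100: deductible met; 20% of $13100 = $2620. Adding that to $4995.40 gives $7615.40, past the $5900 cap; patient pays only $5900 − $4995.40 = $904.60.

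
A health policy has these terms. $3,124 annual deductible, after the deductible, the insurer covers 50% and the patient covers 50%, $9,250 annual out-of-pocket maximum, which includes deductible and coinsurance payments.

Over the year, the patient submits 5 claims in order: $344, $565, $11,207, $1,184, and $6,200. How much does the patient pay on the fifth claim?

$1,038

Claim 1 ($344): fully absorbed by the deductible. Cost to patient: $344. OOP to date $344.
Claim 2 ($565): all of it applies to the deductible. Cost to patient: $565. OOP to date $909.
Claim 3 ($11,207): $2,215 to deductible, leaving $8,992; coinsurance $8,992 × 50% = $4,496. Patient pays $6,711; OOP now $7,620.
Claim 4 ($1,184): 50% coinsurance on $1,184 = $592. Patient owes $592 (running OOP $8,212).
Claim 5 ($6,200): deductible already satisfied, so patient's share is 50% × $6,200 = $3,100. Adding that to $8,212 gives $11,312, past the $9,250 cap; patient pays only $9,250 − $8,212 = $1,038.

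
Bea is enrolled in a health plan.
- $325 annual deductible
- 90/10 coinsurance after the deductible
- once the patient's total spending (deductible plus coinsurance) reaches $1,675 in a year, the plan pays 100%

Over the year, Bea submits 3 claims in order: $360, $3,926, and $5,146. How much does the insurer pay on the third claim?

$4,631.40

#1 ($360): deductible takes $325, $35 remains; coinsurance $35 × 10% = $3.50. Cost to patient: $328.50. OOP to date $328.50. Insurer: $360 − $328.50 = $31.50.
#2 ($3,926): deductible already satisfied, so patient's share is 10% × $3,926 = $392.60. Cost to patient: $392.60. OOP to date $721.10. Insurer: $3,926 − $392.60 = $3,533.40.
#3 ($5,146): 10% coinsurance on $5,146 = $514.60. Cost to patient: $514.60. OOP to date $1,235.70. Plan pays $5,146 − $514.60 = $4,631.40.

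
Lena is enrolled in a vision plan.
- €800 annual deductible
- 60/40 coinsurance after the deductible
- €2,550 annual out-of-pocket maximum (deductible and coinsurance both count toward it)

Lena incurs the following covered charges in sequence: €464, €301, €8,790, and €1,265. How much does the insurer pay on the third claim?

€7,005

#1 (€464): all of it applies to the deductible. Cost to member: €464. OOP to date €464. Plan pays €464 − €464 = €0.
#2 (€301): entire amount goes to the deductible. Member pays €301; OOP now €765. Insurer: €301 − €301 = €0.
#3 (€8,790): €35 to deductible, leaving €8,755; member's 40% is €3,502. Claim cost before the cap: €35 + €3,502 = €3,537. That would push OOP to €4,302, over the €2,550 cap, so member pays €2,550 − €765 = €1,785. Plan pays €8,790 − €1,785 = €7,005.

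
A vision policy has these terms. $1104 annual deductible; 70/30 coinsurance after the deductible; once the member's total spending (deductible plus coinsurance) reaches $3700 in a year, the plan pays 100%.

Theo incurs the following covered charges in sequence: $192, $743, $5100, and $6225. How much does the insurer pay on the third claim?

$3451.70

Claim 1 — $192: fully absorbed by the deductible. Member owes $192 (running OOP $192). Plan pays $192 − $192 = $0.
Claim 2 — $743: fully absorbed by the deductible. Member pays $743; OOP now $935. Plan pays $743 − $743 = $0.
Claim 3 — $5100: $169 finishes the deductible; $4931 goes to coinsurance; coinsurance $4931 × 30% = $1479.30. Cost to member: $1648.30. OOP to date $2583.30. Insurer: $5100 − $1648.30 = $3451.70.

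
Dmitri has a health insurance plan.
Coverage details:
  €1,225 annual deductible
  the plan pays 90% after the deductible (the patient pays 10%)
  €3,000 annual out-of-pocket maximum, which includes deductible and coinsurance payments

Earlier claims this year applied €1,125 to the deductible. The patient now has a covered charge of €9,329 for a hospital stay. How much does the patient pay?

€1,022.90

Remaining deductible: €1,225 − €1,125 = €100.
That leaves €9,329 − €100 = €9,229 for coinsurance.
Patient's 10% share of €9,229 is €922.90.
So the patient owes €100 + €922.90 = €1,022.90 before any cap.
Total out-of-pocket so far would be €1,125 + €1,022.90 = €2,147.90, below the €3,000 cap — no reduction.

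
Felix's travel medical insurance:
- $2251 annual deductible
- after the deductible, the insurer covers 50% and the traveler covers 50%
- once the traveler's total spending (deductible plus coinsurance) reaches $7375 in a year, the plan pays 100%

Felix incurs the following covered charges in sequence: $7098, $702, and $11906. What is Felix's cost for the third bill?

$2349.50

Claim 1 — $7098: $2251 finishes the deductible; $4847 goes to coinsurance; 50% of $4847 = $2423.50. Cost to traveler: $4674.50. OOP to date $4674.50.
Claim 2 — $702: deductible met; 50% of $702 = $351. Traveler pays $351; OOP now $5025.50.
Claim 3 — $11906: 50% coinsurance on $11906 = $5953. That would push OOP to $10978.50, over the $7375 cap, so traveler pays $7375 − $5025.50 = $2349.50.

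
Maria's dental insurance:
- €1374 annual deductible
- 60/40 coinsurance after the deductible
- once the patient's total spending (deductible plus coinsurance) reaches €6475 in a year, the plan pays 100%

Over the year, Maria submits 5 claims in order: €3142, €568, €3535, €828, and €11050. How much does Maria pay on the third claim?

€1414

#1 (€3142): €1374 finishes the deductible; €1768 goes to coinsurance; 40% of €1768 = €707.20. Patient pays €2081.20; OOP now €2081.20.
#2 (€568): deductible met; 40% of €568 = €227.20. Patient owes €227.20 (running OOP €2308.40).
#3 (€3535): deductible already satisfied, so patient's share is 40% × €3535 = €1414. Patient owes €1414 (running OOP €3722.40).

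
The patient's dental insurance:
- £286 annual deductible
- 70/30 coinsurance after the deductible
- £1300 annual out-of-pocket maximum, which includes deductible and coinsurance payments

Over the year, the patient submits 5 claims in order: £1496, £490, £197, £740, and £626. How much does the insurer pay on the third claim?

£137.90

Claim 1 — £1496: £286 finishes the deductible; £1210 goes to coinsurance; coinsurance £1210 × 30% = £363. Patient pays £649; OOP now £649. Plan pays £1496 − £649 = £847.
Claim 2 — £490: 30% coinsurance on £490 = £147. Cost to patient: £147. OOP to date £796. Plan pays £490 − £147 = £343.
Claim 3 — £197: deductible met; 30% of £197 = £59.10. Patient owes £59.10 (running OOP £855.10). Insurer: £197 − £59.10 = £137.90.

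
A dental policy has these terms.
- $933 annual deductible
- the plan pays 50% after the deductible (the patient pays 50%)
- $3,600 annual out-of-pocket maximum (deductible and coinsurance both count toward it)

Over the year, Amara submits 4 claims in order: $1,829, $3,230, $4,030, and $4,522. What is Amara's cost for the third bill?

$604

Claim 1 ($1,829): $933 finishes the deductible; $896 goes to coinsurance; 50% of $896 = $448. Patient owes $1,381 (running OOP $1,381).
Claim 2 ($3,230): deductible already satisfied, so patient's share is 50% × $3,230 = $1,615. Patient owes $1,615 (running OOP $2,996).
Claim 3 ($4,030): deductible already satisfied, so patient's share is 50% × $4,030 = $2,015. That would push OOP to $5,011, over the $3,600 cap, so patient pays $3,600 − $2,996 = $604.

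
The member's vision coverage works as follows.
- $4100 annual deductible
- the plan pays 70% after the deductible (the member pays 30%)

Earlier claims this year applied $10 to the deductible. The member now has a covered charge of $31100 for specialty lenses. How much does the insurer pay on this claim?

$18907

$10 of the $4100 deductible is already met, leaving $4090.
After the $4090 deductible portion, $31100 − $4090 = $27010 is subject to coinsurance.
30% of $27010 = $8103 falls to the member.
So the member owes $4090 + $8103 = $12193.
The plan picks up $31100 − $12193 = $18907.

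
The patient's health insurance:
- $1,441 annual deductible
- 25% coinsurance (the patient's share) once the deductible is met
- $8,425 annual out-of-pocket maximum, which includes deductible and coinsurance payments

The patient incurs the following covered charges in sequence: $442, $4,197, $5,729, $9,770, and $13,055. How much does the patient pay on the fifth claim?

$2,309.75

Bill 1, $442: all of it applies to the deductible. Patient pays $442; OOP now $442.
Bill 2, $4,197: deductible takes $999, $3,198 remains; 25% of $3,198 = $799.50. Patient owes $1,798.50 (running OOP $2,240.50).
Bill 3, $5,729: 25% coinsurance on $5,729 = $1,432.25. Cost to patient: $1,432.25. OOP to date $3,672.75.
Bill 4, $9,770: 25% coinsurance on $9,770 = $2,442.50. Patient pays $2,442.50; OOP now $6,115.25.
Bill 5, $13,055: deductible met; 25% of $13,055 = $3,263.75. That would push OOP to $9,379, over the $8,425 cap, so patient pays $8,425 − $6,115.25 = $2,309.75.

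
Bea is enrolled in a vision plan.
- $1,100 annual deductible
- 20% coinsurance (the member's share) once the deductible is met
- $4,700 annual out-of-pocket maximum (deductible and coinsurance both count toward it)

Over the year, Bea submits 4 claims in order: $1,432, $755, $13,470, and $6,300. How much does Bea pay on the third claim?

#1 ($1,432): $1,100 finishes the deductible; $332 goes to coinsurance; member's 20% is $66.40. Member owes $1,166.40 (running OOP $1,166.40).
#2 ($755): 20% coinsurance on $755 = $151. Cost to member: $151. OOP to date $1,317.40.
#3 ($13,470): 20% coinsurance on $13,470 = $2,694. Member pays $2,694; OOP now $4,011.40.

$2,694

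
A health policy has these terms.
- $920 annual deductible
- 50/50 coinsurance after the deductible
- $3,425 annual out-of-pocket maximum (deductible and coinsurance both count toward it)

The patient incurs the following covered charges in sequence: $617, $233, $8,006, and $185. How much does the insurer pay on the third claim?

Claim 1 — $617: entire amount goes to the deductible. Patient pays $617; OOP now $617. Insurer: $617 − $617 = $0.
Claim 2 — $233: entire amount goes to the deductible. Patient owes $233 (running OOP $850). Insurer: $233 − $233 = $0.
Claim 3 — $8,006: deductible takes $70, $7,936 remains; patient's 50% is $3,968. Together that's $70 + $3,968 = $4,038. OOP would hit $4,888 > $3,425, so the cap limits the patient to $3,425 − $850 = $2,575. Plan pays $8,006 − $2,575 = $5,431.

$5,431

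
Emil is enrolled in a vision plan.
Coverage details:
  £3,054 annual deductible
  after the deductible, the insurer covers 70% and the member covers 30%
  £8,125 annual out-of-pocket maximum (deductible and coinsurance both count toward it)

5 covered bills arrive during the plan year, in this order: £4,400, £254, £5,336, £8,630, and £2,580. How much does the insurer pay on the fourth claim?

#1 (£4,400): deductible takes £3,054, £1,346 remains; 30% of £1,346 = £403.80. Member pays £3,457.80; OOP now £3,457.80. Insurer: £4,400 − £3,457.80 = £942.20.
#2 (£254): deductible already satisfied, so member's share is 30% × £254 = £76.20. Member owes £76.20 (running OOP £3,534). Insurer: £254 − £76.20 = £177.80.
#3 (£5,336): 30% coinsurance on £5,336 = £1,600.80. Member owes £1,600.80 (running OOP £5,134.80). Insurer: £5,336 − £1,600.80 = £3,735.20.
#4 (£8,630): deductible met; 30% of £8,630 = £2,589. Cost to member: £2,589. OOP to date £7,723.80. Plan pays £8,630 − £2,589 = £6,041.

£6,041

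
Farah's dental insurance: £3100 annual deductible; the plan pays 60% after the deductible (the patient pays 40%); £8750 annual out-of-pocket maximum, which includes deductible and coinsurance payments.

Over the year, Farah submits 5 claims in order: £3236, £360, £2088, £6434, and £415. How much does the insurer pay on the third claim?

#1 (£3236): £3100 to deductible, leaving £136; 40% of £136 = £54.40. Patient pays £3154.40; OOP now £3154.40. Insurer: £3236 − £3154.40 = £81.60.
#2 (£360): deductible met; 40% of £360 = £144. Cost to patient: £144. OOP to date £3298.40. Insurer: £360 − £144 = £216.
#3 (£2088): deductible already satisfied, so patient's share is 40% × £2088 = £835.20. Patient owes £835.20 (running OOP £4133.60). Plan pays £2088 − £835.20 = £1252.80.

£1252.80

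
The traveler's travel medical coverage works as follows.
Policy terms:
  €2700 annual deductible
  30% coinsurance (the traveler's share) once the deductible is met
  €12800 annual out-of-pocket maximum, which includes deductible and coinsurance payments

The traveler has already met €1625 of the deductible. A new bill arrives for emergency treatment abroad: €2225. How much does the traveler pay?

€1625 of the €2700 deductible is already met, leaving €1075.
The remaining €1150 (= €2225 − €1075) moves to coinsurance.
30% of €1150 = €345 falls to the traveler.
That puts the traveler's cost at €1075 + €345 = €1420 before any cap.
Year-to-date out-of-pocket becomes €1625 + €1420 = €3045, still under the €12800 maximum, so no cap applies.

€1420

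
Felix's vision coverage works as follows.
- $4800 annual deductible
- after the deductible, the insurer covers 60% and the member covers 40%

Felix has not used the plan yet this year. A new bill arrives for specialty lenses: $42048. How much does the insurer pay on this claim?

$22348.80

The full $4800 deductible is still open; $4800 of this bill applies to it.
The remaining $37248 (= $42048 − $4800) moves to coinsurance.
Member's 40% share of $37248 is $14899.20.
Member responsibility: $4800 + $14899.20 = $19699.20.
Insurer pays the balance: $42048 − $19699.20 = $22348.80.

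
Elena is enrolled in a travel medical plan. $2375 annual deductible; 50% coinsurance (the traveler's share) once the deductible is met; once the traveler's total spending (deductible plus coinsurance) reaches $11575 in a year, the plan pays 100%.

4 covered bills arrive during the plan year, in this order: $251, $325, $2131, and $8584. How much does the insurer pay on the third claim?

Claim 1 — $251: all of it applies to the deductible. Cost to traveler: $251. OOP to date $251. Insurer: $251 − $251 = $0.
Claim 2 — $325: entire amount goes to the deductible. Traveler owes $325 (running OOP $576). Plan pays $325 − $325 = $0.
Claim 3 — $2131: $1799 finishes the deductible; $332 goes to coinsurance; coinsurance $332 × 50% = $166. Traveler owes $1965 (running OOP $2541). Insurer: $2131 − $1965 = $166.

$166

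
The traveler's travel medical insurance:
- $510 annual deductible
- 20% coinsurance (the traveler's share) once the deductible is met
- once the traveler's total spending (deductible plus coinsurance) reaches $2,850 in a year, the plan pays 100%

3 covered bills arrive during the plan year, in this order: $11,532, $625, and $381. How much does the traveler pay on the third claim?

$10.60

Bill 1, $11,532: $510 to deductible, leaving $11,022; traveler's 20% is $2,204.40. Traveler pays $2,714.40; OOP now $2,714.40.
Bill 2, $625: deductible already satisfied, so traveler's share is 20% × $625 = $125. Traveler pays $125; OOP now $2,839.40.
Bill 3, $381: 20% coinsurance on $381 = $76.20. OOP would hit $2,915.60 > $2,850, so the cap limits the traveler to $2,850 − $2,839.40 = $10.60.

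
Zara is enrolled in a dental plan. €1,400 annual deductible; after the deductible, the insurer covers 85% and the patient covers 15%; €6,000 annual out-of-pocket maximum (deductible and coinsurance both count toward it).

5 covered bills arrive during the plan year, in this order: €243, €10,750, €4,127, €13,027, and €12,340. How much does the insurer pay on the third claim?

€3,507.95

#1 (€243): fully absorbed by the deductible. Cost to patient: €243. OOP to date €243. Insurer: €243 − €243 = €0.
#2 (€10,750): €1,157 to deductible, leaving €9,593; patient's 15% is €1,438.95. Patient owes €2,595.95 (running OOP €2,838.95). Insurer: €10,750 − €2,595.95 = €8,154.05.
#3 (€4,127): deductible already satisfied, so patient's share is 15% × €4,127 = €619.05. Cost to patient: €619.05. OOP to date €3,458. Plan pays €4,127 − €619.05 = €3,507.95.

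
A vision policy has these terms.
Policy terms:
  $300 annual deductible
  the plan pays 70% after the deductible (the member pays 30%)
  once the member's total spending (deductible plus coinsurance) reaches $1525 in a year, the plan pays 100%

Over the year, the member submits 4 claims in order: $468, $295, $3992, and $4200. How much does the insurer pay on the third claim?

Bill 1, $468: $300 finishes the deductible; $168 goes to coinsurance; coinsurance $168 × 30% = $50.40. Member owes $350.40 (running OOP $350.40). Insurer: $468 − $350.40 = $117.60.
Bill 2, $295: deductible met; 30% of $295 = $88.50. Cost to member: $88.50. OOP to date $438.90. Insurer: $295 − $88.50 = $206.50.
Bill 3, $3992: deductible already satisfied, so member's share is 30% × $3992 = $1197.60. Adding that to $438.90 gives $1636.50, past the $1525 cap; member pays only $1525 − $438.90 = $1086.10. Insurer: $3992 − $1086.10 = $2905.90.

$2905.90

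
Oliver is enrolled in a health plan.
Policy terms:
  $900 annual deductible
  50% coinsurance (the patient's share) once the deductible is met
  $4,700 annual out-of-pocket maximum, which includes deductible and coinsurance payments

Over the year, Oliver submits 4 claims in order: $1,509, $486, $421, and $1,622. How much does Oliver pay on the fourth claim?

$811

Claim 1 ($1,509): $900 to deductible, leaving $609; 50% of $609 = $304.50. Cost to patient: $1,204.50. OOP to date $1,204.50.
Claim 2 ($486): 50% coinsurance on $486 = $243. Patient pays $243; OOP now $1,447.50.
Claim 3 ($421): deductible met; 50% of $421 = $210.50. Patient owes $210.50 (running OOP $1,658).
Claim 4 ($1,622): deductible already satisfied, so patient's share is 50% × $1,622 = $811. Patient owes $811 (running OOP $2,469).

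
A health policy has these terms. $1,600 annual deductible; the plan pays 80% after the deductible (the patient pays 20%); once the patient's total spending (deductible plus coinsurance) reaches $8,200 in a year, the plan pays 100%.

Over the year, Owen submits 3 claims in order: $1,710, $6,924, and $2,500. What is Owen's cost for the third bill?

$500

Claim 1 — $1,710: deductible takes $1,600, $110 remains; patient's 20% is $22. Patient owes $1,622 (running OOP $1,622).
Claim 2 — $6,924: deductible already satisfied, so patient's share is 20% × $6,924 = $1,384.80. Patient pays $1,384.80; OOP now $3,006.80.
Claim 3 — $2,500: deductible already satisfied, so patient's share is 20% × $2,500 = $500. Cost to patient: $500. OOP to date $3,506.80.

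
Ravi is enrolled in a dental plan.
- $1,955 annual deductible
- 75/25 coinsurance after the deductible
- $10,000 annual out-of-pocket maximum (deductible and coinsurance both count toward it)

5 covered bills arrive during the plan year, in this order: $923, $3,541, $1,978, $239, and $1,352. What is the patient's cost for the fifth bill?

Claim 1 — $923: all of it applies to the deductible. Cost to patient: $923. OOP to date $923.
Claim 2 — $3,541: $1,032 finishes the deductible; $2,509 goes to coinsurance; coinsurance $2,509 × 25% = $627.25. Patient pays $1,659.25; OOP now $2,582.25.
Claim 3 — $1,978: 25% coinsurance on $1,978 = $494.50. Patient owes $494.50 (running OOP $3,076.75).
Claim 4 — $239: 25% coinsurance on $239 = $59.75. Patient pays $59.75; OOP now $3,136.50.
Claim 5 — $1,352: deductible already satisfied, so patient's share is 25% × $1,352 = $338. Patient pays $338; OOP now $3,474.50.

$338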